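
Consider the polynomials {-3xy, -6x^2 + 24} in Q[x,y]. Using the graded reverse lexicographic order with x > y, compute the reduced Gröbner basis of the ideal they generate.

G = {x^2 - 4, y}

f_1 = -3xy, LT = xy.
f_2 = -6x^2 + 24, LT = x^2.

S(f_1,f_2): lcm = x^2y. S = 4y.
  reduce S modulo (f_1, f_2):
  remainder 4y ≠ 0; add g_3 = 4y to the basis.

The other S-polynomials (S(f_1,g_3), S(f_2,g_3)) all reduce to 0 modulo the current basis, so we have a Gröbner basis.
Inter-reduce: drop elements whose leading term is divisible by another's, tail-reduce, and make monic.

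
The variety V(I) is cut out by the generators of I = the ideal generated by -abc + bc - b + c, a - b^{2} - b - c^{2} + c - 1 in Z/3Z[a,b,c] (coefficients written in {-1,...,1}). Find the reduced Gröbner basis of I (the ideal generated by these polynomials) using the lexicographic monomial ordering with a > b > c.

G = {a - b^{2} - b - c^{2} + c - 1, b^{3}c + b^{2}c + bc^{3} - bc^{2} + b - c}

The reduced Gröbner basis is the canonical form of the ideal for this ordering.

f_1 = -abc + bc - b + c, LT = abc.
f_2 = a - b^{2} - b - c^{2} + c - 1, LT = a.

S(f_1,f_2): lcm = abc. S = b^{3}c + b^{2}c + bc^{3} - bc^{2} + b - c.
  leading term b^{3}c: no divisor's leading term divides it; move b^{3}c to the remainder.
  leading term b^{2}c: no divisor's leading term divides it; move b^{2}c to the remainder.
  leading term bc^{3}: no divisor's leading term divides it; move bc^{3} to the remainder.
  leading term bc^{2}: no divisor's leading term divides it; move -bc^{2} to the remainder.
  leading term b: no divisor's leading term divides it; move b to the remainder.
  leading term c: no divisor's leading term divides it; move -c to the remainder.
  remainder b^{3}c + b^{2}c + bc^{3} - bc^{2} + b - c ≠ 0; add g_3 = b^{3}c + b^{2}c + bc^{3} - bc^{2} + b - c to the basis.

The other S-polynomials (S(f_1,g_3), S(f_2,g_3)) all reduce to 0 modulo the current basis, so we have a Gröbner basis.
Inter-reduce: drop elements whose leading term is divisible by another's, tail-reduce, and make monic.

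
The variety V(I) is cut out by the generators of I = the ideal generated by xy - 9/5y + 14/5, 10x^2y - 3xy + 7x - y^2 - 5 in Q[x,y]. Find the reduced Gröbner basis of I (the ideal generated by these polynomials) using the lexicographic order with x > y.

Buchberger's algorithm terminates because the ascending chain of leading-term ideals stabilizes.

f_1 = xy - 9/5y + 14/5, LT = xy.
f_2 = 10x^2y - 3xy + 7x - y^2 - 5, LT = x^2y.

S(f_1,f_2): lcm = x^2y. S = -3/2xy + 21/10x + 1/10y^2 + 1/2.
  leading term xy: subtract (-3/2)·f_1 from -3/2xy + 21/10x + 1/10y^2 + 1/2 → 21/10x + 1/10y^2 - 27/10y + 47/10
  leading term x: no divisor's leading term divides it; move 21/10x to the remainder.
  leading term y^2: no divisor's leading term divides it; move 1/10y^2 to the remainder.
  leading term y: no divisor's leading term divides it; move -27/10y to the remainder.
  leading term 1: no divisor's leading term divides it; move 47/10 to the remainder.
  remainder 21/10x + 1/10y^2 - 27/10y + 47/10 ≠ 0; add g_3 = 21/10x + 1/10y^2 - 27/10y + 47/10 to the basis.

S(f_1,g_3): lcm = xy. S = -1/21y^3 + 9/7y^2 - 424/105y + 14/5.
  leading term y^3: no divisor's leading term divides it; move -1/21y^3 to the remainder.
  leading term y^2: no divisor's leading term divides it; move 9/7y^2 to the remainder.
  leading term y: no divisor's leading term divides it; move -424/105y to the remainder.
  leading term 1: no divisor's leading term divides it; move 14/5 to the remainder.
  remainder -1/21y^3 + 9/7y^2 - 424/105y + 14/5 ≠ 0; add g_4 = -1/21y^3 + 9/7y^2 - 424/105y + 14/5 to the basis.

The other S-polynomials (S(f_2,g_3), S(f_1,g_4), S(f_2,g_4), S(g_3,g_4)) all reduce to 0 modulo the current basis, so we have a Gröbner basis.
Inter-reduce: drop elements whose leading term is divisible by another's, tail-reduce, and make monic.

G = {x + 1/21y^2 - 9/7y + 47/21, y^3 - 27y^2 + 424/5y - 294/5}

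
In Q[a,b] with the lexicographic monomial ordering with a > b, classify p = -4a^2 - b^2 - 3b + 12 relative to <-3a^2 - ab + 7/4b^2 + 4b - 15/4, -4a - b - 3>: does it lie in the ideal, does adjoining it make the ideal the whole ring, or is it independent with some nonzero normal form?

First compute the reduced Gröbner basis of I by Buchberger's algorithm.
f_1 = -3a^2 - ab + 7/4b^2 + 4b - 15/4, LT = a^2.
f_2 = -4a - b - 3, LT = a.

S(f_1,f_2): lcm = a^2. S = 1/12ab - 3/4a - 7/12b^2 - 4/3b + 5/4.
  reduce S modulo (f_1, f_2):
  remainder -29/48b^2 - 29/24b + 29/16 ≠ 0; add h_3 = -29/48b^2 - 29/24b + 29/16 to the basis.

The other S-polynomials (S(f_1,h_3), S(f_2,h_3)) all reduce to 0 modulo the current basis, so we have a Gröbner basis.
Inter-reduce: drop elements whose leading term is divisible by another's, tail-reduce, and make monic.
Reduced Gröbner basis: {a + 1/4b + 3/4, b^2 + 2b - 3}.
Label its elements g_1 = a + 1/4b + 3/4, g_2 = b^2 + 2b - 3.

Reduce p = -4a^2 - b^2 - 3b + 12 modulo G:
  leading term a^2: subtract (-4a)·g_1 from -4a^2 - b^2 - 3b + 12 → ab + 3a - b^2 - 3b + 12
  leading term ab: subtract (b)·g_1 from ab + 3a - b^2 - 3b + 12 → 3a - 5/4b^2 - 15/4b + 12
  leading term a: subtract (3)·g_1 from 3a - 5/4b^2 - 15/4b + 12 → -5/4b^2 - 9/2b + 39/4
  leading term b^2: subtract (-5/4)·g_2 from -5/4b^2 - 9/2b + 39/4 → -2b + 6
  leading term b: no divisor's leading term divides it; move -2b to the remainder.
  leading term 1: no divisor's leading term divides it; move 6 to the remainder.
  normal form = -2b + 6.
The normal form is nonzero, so p ∉ I. Since p minus its normal form lies in I, I + (p) = I + (r) where r = -2b + 6; decide whether this ideal is the whole ring.
Run Buchberger on G together with r (pairs among the g_i already reduce to 0 since G is a Gröbner basis):
g_1 = a + 1/4b + 3/4, LT = a.
g_2 = b^2 + 2b - 3, LT = b^2.
r = -2b + 6, LT = b.

S(g_2,r): lcm = b^2. S = 5b - 3.
  reduce S modulo (g_1, g_2, r):
  remainder 12 ≠ 0; add m_4 = 12 to the basis.

The other S-polynomials (S(g_1,g_2), S(g_1,r), S(g_1,m_4), S(g_2,m_4), S(r,m_4)) all reduce to 0 modulo the current basis, so we have a Gröbner basis.
Inter-reduce: drop elements whose leading term is divisible by another's, tail-reduce, and make monic.
Reduced Gröbner basis: {1}.
The reduced Gröbner basis of I + (p) is {1}: the ideal is the whole ring, so the enlarged system has no common solution — adjoining p is inconsistent.

Adjoining -4a^2 - b^2 - 3b + 12 makes the ideal the whole ring: the system is inconsistent.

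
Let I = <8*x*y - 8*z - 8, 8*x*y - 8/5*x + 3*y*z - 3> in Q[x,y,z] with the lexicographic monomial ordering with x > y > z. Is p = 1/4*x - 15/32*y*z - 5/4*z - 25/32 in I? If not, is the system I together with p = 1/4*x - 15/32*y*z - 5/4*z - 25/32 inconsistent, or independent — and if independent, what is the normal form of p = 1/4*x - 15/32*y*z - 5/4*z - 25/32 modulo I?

1/4*x - 15/32*y*z - 5/4*z - 25/32 lies in I (it reduces to 0).

First compute the reduced Gröbner basis of I by Buchberger's algorithm.
f_1 = 8*x*y - 8*z - 8, LT = x*y.
f_2 = 8*x*y - 8/5*x + 3*y*z - 3, LT = x*y.

S(f_1,f_2): lcm = x*y. S = 1/5*x - 3/8*y*z - z - 5/8.
  reduce S modulo (f_1, f_2):
  remainder 1/5*x - 3/8*y*z - z - 5/8 ≠ 0; add h_3 = 1/5*x - 3/8*y*z - z - 5/8 to the basis.

S(f_1,h_3): lcm = x*y. S = 15/8*y**2*z + 5*y*z + 25/8*y - z - 1.
  reduce S modulo (f_1, f_2, h_3):
  remainder 15/8*y**2*z + 5*y*z + 25/8*y - z - 1 ≠ 0; add h_4 = 15/8*y**2*z + 5*y*z + 25/8*y - z - 1 to the basis.

The other S-polynomials (S(f_2,h_3), S(f_1,h_4), S(f_2,h_4), S(h_3,h_4)) all reduce to 0 modulo the current basis, so we have a Gröbner basis.
Inter-reduce: drop elements whose leading term is divisible by another's, tail-reduce, and make monic.
Reduced Gröbner basis: {x - 15/8*y*z - 5*z - 25/8, y**2*z + 8/3*y*z + 5/3*y - 8/15*z - 8/15}.
Label its elements g_1 = x - 15/8*y*z - 5*z - 25/8, g_2 = y**2*z + 8/3*y*z + 5/3*y - 8/15*z - 8/15.

Reduce p = 1/4*x - 15/32*y*z - 5/4*z - 25/32 modulo G:
  leading term x: subtract (1/4)·g_1 from 1/4*x - 15/32*y*z - 5/4*z - 25/32 → 0
  normal form = 0.
Since the normal form is 0, p ∈ I.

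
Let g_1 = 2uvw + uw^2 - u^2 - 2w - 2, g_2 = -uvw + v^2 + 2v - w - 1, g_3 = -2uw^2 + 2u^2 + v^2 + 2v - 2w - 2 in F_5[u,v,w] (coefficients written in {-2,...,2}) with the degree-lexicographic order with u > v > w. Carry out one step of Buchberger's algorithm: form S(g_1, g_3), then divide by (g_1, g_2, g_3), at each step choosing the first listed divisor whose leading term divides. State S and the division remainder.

lcm(LM(g_1), LM(g_3)) = uvw^2.
S = (lcm/LT(g_1))·g_1 − (lcm/LT(g_3))·g_3 = -2uw^3 + u^2v + 2u^2w - 2v^3 + v^2 - vw - w^2 - v - w.
Reduce S modulo (g_1, g_2, g_3) in that order:
  leading term uw^3: subtract (w)·g_3 from -2uw^3 + u^2v + 2u^2w - 2v^3 + v^2 - vw - w^2 - v - w → u^2v - 2v^3 - v^2w + v^2 + 2vw + w^2 - v + w
  leading term u^2v: no divisor's leading term divides it; move u^2v to the remainder.
  leading term v^3: no divisor's leading term divides it; move -2v^3 to the remainder.
  leading term v^2w: no divisor's leading term divides it; move -v^2w to the remainder.
  leading term v^2: no divisor's leading term divides it; move v^2 to the remainder.
  leading term vw: no divisor's leading term divides it; move 2vw to the remainder.
  leading term w^2: no divisor's leading term divides it; move w^2 to the remainder.
  leading term v: no divisor's leading term divides it; move -v to the remainder.
  leading term w: no divisor's leading term divides it; move w to the remainder.
The remainder u^2v - 2v^3 - v^2w + v^2 + 2vw + w^2 - v + w is nonzero, so it would be added as the next basis element.

S(g_1, g_3) = -2uw^3 + u^2v + 2u^2w - 2v^3 + v^2 - vw - w^2 - v - w; remainder on division = u^2v - 2v^3 - v^2w + v^2 + 2vw + w^2 - v + w.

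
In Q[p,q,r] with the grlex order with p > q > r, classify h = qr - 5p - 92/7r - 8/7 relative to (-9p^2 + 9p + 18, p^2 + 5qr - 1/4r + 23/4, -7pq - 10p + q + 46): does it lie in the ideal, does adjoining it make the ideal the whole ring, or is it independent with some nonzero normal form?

qr - 5p - 92/7r - 8/7 lies in I (it reduces to 0).

First compute the reduced Gröbner basis of I by Buchberger's algorithm.
f_1 = -9p^2 + 9p + 18, LT = p^2.
f_2 = p^2 + 5qr - 1/4r + 23/4, LT = p^2.
f_3 = -7pq - 10p + q + 46, LT = pq.

S(f_1,f_2): lcm = p^2. S = -5qr - p + 1/4r - 31/4.
  leading term qr: no divisor's leading term divides it; move -5qr to the remainder.
  leading term p: no divisor's leading term divides it; move -p to the remainder.
  leading term r: no divisor's leading term divides it; move 1/4r to the remainder.
  leading term 1: no divisor's leading term divides it; move -31/4 to the remainder.
  remainder -5qr - p + 1/4r - 31/4 ≠ 0; add k_4 = -5qr - p + 1/4r - 31/4 to the basis.

S(f_1,f_3): lcm = p^2q. S = -10/7p^2 - 6/7pq + 46/7p - 2q.
  leading term p^2: subtract (10/63)·f_1 from -10/7p^2 - 6/7pq + 46/7p - 2q → -6/7pq + 36/7p - 2q - 20/7
  leading term pq: subtract (6/49)·f_3 from -6/7pq + 36/7p - 2q - 20/7 → 312/49p - 104/49q - 416/49
  leading term p: no divisor's leading term divides it; move 312/49p to the remainder.
  leading term q: no divisor's leading term divides it; move -104/49q to the remainder.
  leading term 1: no divisor's leading term divides it; move -416/49 to the remainder.
  remainder 312/49p - 104/49q - 416/49 ≠ 0; add k_5 = 312/49p - 104/49q - 416/49 to the basis.

S(f_3,k_4): lcm = pqr. S = -1/5p^2 + 207/140pr - 1/7qr - 31/20p - 46/7r.
  leading term p^2: subtract (1/45)·f_1 from -1/5p^2 + 207/140pr - 1/7qr - 31/20p - 46/7r → 207/140pr - 1/7qr - 7/4p - 46/7r - 2/5
  leading term pr: subtract (483/2080r)·k_5 from 207/140pr - 1/7qr - 7/4p - 46/7r - 2/5 → 7/20qr - 7/4p - 23/5r - 2/5
  leading term qr: subtract (-7/100)·k_4 from 7/20qr - 7/4p - 23/5r - 2/5 → -91/50p - 1833/400r - 377/400
  leading term p: subtract (-343/1200)·k_5 from -91/50p - 1833/400r - 377/400 → -91/150q - 1833/400r - 4043/1200
  leading term q: no divisor's leading term divides it; move -91/150q to the remainder.
  leading term r: no divisor's leading term divides it; move -1833/400r to the remainder.
  leading term 1: no divisor's leading term divides it; move -4043/1200 to the remainder.
  remainder -91/150q - 1833/400r - 4043/1200 ≠ 0; add k_6 = -91/150q - 1833/400r - 4043/1200 to the basis.

S(k_4,k_6): lcm = qr. S = -423/56r^2 + 1/5p - 1569/280r + 31/20.
  leading term r^2: no divisor's leading term divides it; move -423/56r^2 to the remainder.
  leading term p: subtract (49/1560)·k_5 from 1/5p - 1569/280r + 31/20 → 1/15q - 1569/280r + 109/60
  leading term q: subtract (-10/91)·k_6 from 1/15q - 1569/280r + 109/60 → -171/28r + 81/56
  leading term r: no divisor's leading term divides it; move -171/28r to the remainder.
  leading term 1: no divisor's leading term divides it; move 81/56 to the remainder.
  remainder -423/56r^2 - 171/28r + 81/56 ≠ 0; add k_7 = -423/56r^2 - 171/28r + 81/56 to the basis.

The other S-polynomials (S(f_2,f_3), S(f_1,k_4), S(f_2,k_4), S(f_1,k_5), S(f_2,k_5), S(f_3,k_5), S(k_4,k_5), S(f_1,k_6), S(f_2,k_6), S(f_3,k_6), S(k_5,k_6), S(f_1,k_7), S(f_2,k_7), S(f_3,k_7), S(k_4,k_7), S(k_5,k_7), S(k_6,k_7)) all reduce to 0 modulo the current basis, so we have a Gröbner basis.
Inter-reduce: drop elements whose leading term is divisible by another's, tail-reduce, and make monic.
Reduced Gröbner basis: {r^2 + 38/47r - 9/47, p + 141/56r + 29/56, q + 423/56r + 311/56}.
Label its elements g_1 = r^2 + 38/47r - 9/47, g_2 = p + 141/56r + 29/56, g_3 = q + 423/56r + 311/56.

Reduce h = qr - 5p - 92/7r - 8/7 modulo G:
  leading term qr: subtract (r)·g_3 from qr - 5p - 92/7r - 8/7 → -423/56r^2 - 5p - 1047/56r - 8/7
  leading term r^2: subtract (-423/56)·g_1 from -423/56r^2 - 5p - 1047/56r - 8/7 → -5p - 705/56r - 145/56
  leading term p: subtract (-5)·g_2 from -5p - 705/56r - 145/56 → 0
  normal form = 0.
Since the normal form is 0, h ∈ I.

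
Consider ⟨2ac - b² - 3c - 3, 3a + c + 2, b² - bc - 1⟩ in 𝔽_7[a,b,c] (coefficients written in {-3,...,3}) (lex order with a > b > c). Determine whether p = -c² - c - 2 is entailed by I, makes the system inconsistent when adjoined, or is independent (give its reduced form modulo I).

Adjoining -c² - c - 2 makes the ideal the whole ring: the system is inconsistent.

First compute the reduced Gröbner basis of I by Buchberger's algorithm.
f_1 = 2ac - b² - 3c - 3, LT = ac.
f_2 = 3a + c + 2, LT = a.
f_3 = b² - bc - 1, LT = b².

S(f_1,f_2): lcm = ac. S = 3b² + 2c² - c + 2.
  reduce S modulo (f_1, f_2, f_3):
  remainder 3bc + 2c² - c - 2 ≠ 0; add h_4 = 3bc + 2c² - c - 2 to the basis.

S(f_1,h_4): lcm = abc. S = -3ac² - 2ac + 3a + 3b³ + 2bc + 2b.
  reduce S modulo (f_1, f_2, f_3, h_4):
  remainder -2b - c³ - c - 3 ≠ 0; add h_5 = -2b - c³ - c - 3 to the basis.

S(f_3,h_5): lcm = b². S = 3bc³ + 2bc + 2b - 1.
  reduce S modulo (f_1, f_2, f_3, h_4, h_5):
  remainder -2c⁴ + 3c² + 2c + 2 ≠ 0; add h_6 = -2c⁴ + 3c² + 2c + 2 to the basis.

The other S-polynomials (S(f_1,f_3), S(f_2,f_3), S(f_2,h_4), S(f_3,h_4), S(f_1,h_5), S(f_2,h_5), S(h_4,h_5), S(f_1,h_6), S(f_2,h_6), S(f_3,h_6), S(h_4,h_6), S(h_5,h_6)) all reduce to 0 modulo the current basis, so we have a Gröbner basis.
Inter-reduce: drop elements whose leading term is divisible by another's, tail-reduce, and make monic.
Reduced Gröbner basis: {a - 2c + 3, b - 3c³ - 3c - 2, c⁴ + 2c² - c - 1}.
Label its elements g_1 = a - 2c + 3, g_2 = b - 3c³ - 3c - 2, g_3 = c⁴ + 2c² - c - 1.

Reduce p = -c² - c - 2 modulo G:
  leading term c²: no divisor's leading term divides it; move -c² to the remainder.
  leading term c: no divisor's leading term divides it; move -c to the remainder.
  leading term 1: no divisor's leading term divides it; move -2 to the remainder.
  normal form = -c² - c - 2.
The normal form is nonzero, so p ∉ I. Since p minus its normal form lies in I, I + (p) = I + (r) where r = -c² - c - 2; decide whether this ideal is the whole ring.
Run Buchberger on G together with r (pairs among the g_i already reduce to 0 since G is a Gröbner basis):
g_1 = a - 2c + 3, LT = a.
g_2 = b - 3c³ - 3c - 2, LT = b.
g_3 = c⁴ + 2c² - c - 1, LT = c⁴.
r = -c² - c - 2, LT = c².

S(g_3,r): lcm = c⁴. S = -c³ - c - 1.
  reduce S modulo (g_1, g_2, g_3, r):
  remainder -3 ≠ 0; add m_5 = -3 to the basis.

The other S-polynomials (S(g_1,g_2), S(g_1,g_3), S(g_1,r), S(g_2,g_3), S(g_2,r), S(g_1,m_5), S(g_2,m_5), S(g_3,m_5), S(r,m_5)) all reduce to 0 modulo the current basis, so we have a Gröbner basis.
Inter-reduce: drop elements whose leading term is divisible by another's, tail-reduce, and make monic.
Reduced Gröbner basis: {1}.
The reduced Gröbner basis of I + (p) is {1}: the ideal is the whole ring, so the enlarged system has no common solution — adjoining p is inconsistent.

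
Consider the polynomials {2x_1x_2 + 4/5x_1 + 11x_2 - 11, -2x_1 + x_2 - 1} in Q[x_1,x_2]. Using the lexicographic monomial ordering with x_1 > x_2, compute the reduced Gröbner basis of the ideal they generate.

G = {x_1 - 1/2x_2 + 1/2, x_2^2 + 52/5x_2 - 57/5}

f_1 = 2x_1x_2 + 4/5x_1 + 11x_2 - 11, LT = x_1x_2.
f_2 = -2x_1 + x_2 - 1, LT = x_1.

S(f_1,f_2): lcm = x_1x_2. S = 2/5x_1 + 1/2x_2^2 + 5x_2 - 11/2.
  leading term x_1: subtract (-1/5)·f_2 from 2/5x_1 + 1/2x_2^2 + 5x_2 - 11/2 → 1/2x_2^2 + 26/5x_2 - 57/10
  leading term x_2^2: no divisor's leading term divides it; move 1/2x_2^2 to the remainder.
  leading term x_2: no divisor's leading term divides it; move 26/5x_2 to the remainder.
  leading term 1: no divisor's leading term divides it; move -57/10 to the remainder.
  remainder 1/2x_2^2 + 26/5x_2 - 57/10 ≠ 0; add g_3 = 1/2x_2^2 + 26/5x_2 - 57/10 to the basis.

S(f_1,g_3): lcm = x_1x_2^2. S = -10x_1x_2 + 57/5x_1 + 11/2x_2^2 - 11/2x_2.
  leading term x_1x_2: subtract (-5)·f_1 from -10x_1x_2 + 57/5x_1 + 11/2x_2^2 - 11/2x_2 → 77/5x_1 + 11/2x_2^2 + 99/2x_2 - 55
  leading term x_1: subtract (-77/10)·f_2 from 77/5x_1 + 11/2x_2^2 + 99/2x_2 - 55 → 11/2x_2^2 + 286/5x_2 - 627/10
  leading term x_2^2: subtract (11)·g_3 from 11/2x_2^2 + 286/5x_2 - 627/10 → 0
  remainder 0.

S(f_2,g_3): leading monomials are coprime, so the S-polynomial reduces to 0 (Buchberger's first criterion).
Every S-polynomial of the final basis reduces to 0, so we have a Gröbner basis.
Inter-reduce: drop elements whose leading term is divisible by another's, tail-reduce, and make monic.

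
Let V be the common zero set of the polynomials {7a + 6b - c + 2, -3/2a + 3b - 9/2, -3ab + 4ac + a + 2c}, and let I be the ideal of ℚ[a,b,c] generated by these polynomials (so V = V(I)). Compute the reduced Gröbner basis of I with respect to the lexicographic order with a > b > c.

f_1 = 7a + 6b - c + 2, LT = a.
f_2 = -3/2a + 3b - 9/2, LT = a.
f_3 = -3ab + 4ac + a + 2c, LT = ab.

S(f_1,f_2): lcm = a. S = 20/7b - 1/7c - 19/7.
  leading term b: no divisor's leading term divides it; move 20/7b to the remainder.
  leading term c: no divisor's leading term divides it; move -1/7c to the remainder.
  leading term 1: no divisor's leading term divides it; move -19/7 to the remainder.
  remainder 20/7b - 1/7c - 19/7 ≠ 0; add g_4 = 20/7b - 1/7c - 19/7 to the basis.

S(f_1,f_3): lcm = ab. S = 4/3ac + ⅓a + 6/7b² - 1/7bc + 2/7b + ⅔c.
  leading term ac: subtract (4/21c)·f_1 from 4/3ac + ⅓a + 6/7b² - 1/7bc + 2/7b + ⅔c → ⅓a + 6/7b² - 9/7bc + 2/7b + 4/21c² + 2/7c
  leading term a: subtract (1/21)·f_1 from ⅓a + 6/7b² - 9/7bc + 2/7b + 4/21c² + 2/7c → 6/7b² - 9/7bc + 4/21c² + ⅓c - 2/21
  leading term b²: subtract (3/10b)·g_4 from 6/7b² - 9/7bc + 4/21c² + ⅓c - 2/21 → -87/70bc + 57/70b + 4/21c² + ⅓c - 2/21
  leading term bc: subtract (-87/200c)·g_4 from -87/70bc + 57/70b + 4/21c² + ⅓c - 2/21 → 57/70b + 77/600c² - 3559/4200c - 2/21
  leading term b: subtract (57/200)·g_4 from 57/70b + 77/600c² - 3559/4200c - 2/21 → 77/600c² - 121/150c + 407/600
  leading term c²: no divisor's leading term divides it; move 77/600c² to the remainder.
  leading term c: no divisor's leading term divides it; move -121/150c to the remainder.
  leading term 1: no divisor's leading term divides it; move 407/600 to the remainder.
  remainder 77/600c² - 121/150c + 407/600 ≠ 0; add g_5 = 77/600c² - 121/150c + 407/600 to the basis.

The other S-polynomials (S(f_2,f_3), S(f_1,g_4), S(f_2,g_4), S(f_3,g_4), S(f_1,g_5), S(f_2,g_5), S(f_3,g_5), S(g_4,g_5)) all reduce to 0 modulo the current basis, so we have a Gröbner basis.
Inter-reduce: drop elements whose leading term is divisible by another's, tail-reduce, and make monic.

G = {a - 1/10c + 11/10, b - 1/20c - 19/20, c² - 44/7c + 37/7}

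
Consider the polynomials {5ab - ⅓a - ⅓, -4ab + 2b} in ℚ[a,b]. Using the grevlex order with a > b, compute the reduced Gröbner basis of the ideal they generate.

f_1 = 5ab - ⅓a - ⅓, LT = ab.
f_2 = -4ab + 2b, LT = ab.

S(f_1,f_2): lcm = ab. S = -1/15a + ½b - 1/15.
  reduce S modulo (f_1, f_2):
  remainder -1/15a + ½b - 1/15 ≠ 0; add g_3 = -1/15a + ½b - 1/15 to the basis.

S(f_1,g_3): lcm = ab. S = 15/2b² - 1/15a - b - 1/15.
  reduce S modulo (f_1, f_2, g_3):
  remainder 15/2b² - 3/2b ≠ 0; add g_4 = 15/2b² - 3/2b to the basis.

The other S-polynomials (S(f_2,g_3), S(f_1,g_4), S(f_2,g_4), S(g_3,g_4)) all reduce to 0 modulo the current basis, so we have a Gröbner basis.
Inter-reduce: drop elements whose leading term is divisible by another's, tail-reduce, and make monic.

G = {b² - ⅕b, a - 15/2b + 1}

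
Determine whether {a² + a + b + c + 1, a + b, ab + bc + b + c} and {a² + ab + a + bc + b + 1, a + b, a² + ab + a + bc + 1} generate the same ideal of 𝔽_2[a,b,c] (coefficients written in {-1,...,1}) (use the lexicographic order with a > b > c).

No, the ideals differ.

Equality of ideals is decidable: compute both reduced Gröbner bases (unique for the ordering) and check whether they agree.
Buchberger on the first generating set:
f_1 = a² + a + b + c + 1, LT = a².
f_2 = a + b, LT = a.
f_3 = ab + bc + b + c, LT = ab.

S(f_1,f_2): lcm = a². S = ab + a + b + c + 1.
  leading term ab: subtract (b)·f_2 from ab + a + b + c + 1 → a + b² + b + c + 1
  leading term a: subtract (1)·f_2 from a + b² + b + c + 1 → b² + c + 1
  leading term b²: no divisor's leading term divides it; move b² to the remainder.
  leading term c: no divisor's leading term divides it; move c to the remainder.
  leading term 1: no divisor's leading term divides it; move 1 to the remainder.
  remainder b² + c + 1 ≠ 0; add g_4 = b² + c + 1 to the basis.

S(f_1,f_3): lcm = a²b. S = abc + ac + b² + bc + b.
  leading term abc: subtract (bc)·f_2 from abc + ac + b² + bc + b → ac + b²c + b² + bc + b
  leading term ac: subtract (c)·f_2 from ac + b²c + b² + bc + b → b²c + b² + b
  leading term b²c: subtract (c)·g_4 from b²c + b² + b → b² + b + c² + c
  leading term b²: subtract (1)·g_4 from b² + b + c² + c → b + c² + 1
  leading term b: no divisor's leading term divides it; move b to the remainder.
  leading term c²: no divisor's leading term divides it; move c² to the remainder.
  leading term 1: no divisor's leading term divides it; move 1 to the remainder.
  remainder b + c² + 1 ≠ 0; add g_5 = b + c² + 1 to the basis.

S(f_2,f_3): lcm = ab. S = b² + bc + b + c.
  leading term b²: subtract (1)·g_4 from b² + bc + b + c → bc + b + 1
  leading term bc: subtract (c)·g_5 from bc + b + 1 → b + c³ + c + 1
  leading term b: subtract (1)·g_5 from b + c³ + c + 1 → c³ + c² + c
  leading term c³: no divisor's leading term divides it; move c³ to the remainder.
  leading term c²: no divisor's leading term divides it; move c² to the remainder.
  leading term c: no divisor's leading term divides it; move c to the remainder.
  remainder c³ + c² + c ≠ 0; add g_6 = c³ + c² + c to the basis.

The other S-polynomials (S(f_1,g_4), S(f_2,g_4), S(f_3,g_4), S(f_1,g_5), S(f_2,g_5), S(f_3,g_5), S(g_4,g_5), S(f_1,g_6), S(f_2,g_6), S(f_3,g_6), S(g_4,g_6), S(g_5,g_6)) all reduce to 0 modulo the current basis, so we have a Gröbner basis.
Inter-reduce: drop elements whose leading term is divisible by another's, tail-reduce, and make monic.
Reduced Gröbner basis: {a + c² + 1, b + c² + 1, c³ + c² + c}.

Buchberger on the second generating set:
h_1 = a² + ab + a + bc + b + 1, LT = a².
h_2 = a + b, LT = a.
h_3 = a² + ab + a + bc + 1, LT = a².

S(h_1,h_2): lcm = a². S = a + bc + b + 1.
  leading term a: subtract (1)·h_2 from a + bc + b + 1 → bc + 1
  leading term bc: no divisor's leading term divides it; move bc to the remainder.
  leading term 1: no divisor's leading term divides it; move 1 to the remainder.
  remainder bc + 1 ≠ 0; add k_4 = bc + 1 to the basis.

S(h_1,h_3): lcm = a². S = b.
  leading term b: no divisor's leading term divides it; move b to the remainder.
  remainder b ≠ 0; add k_5 = b to the basis.

S(k_4,k_5): lcm = bc. S = 1.
  leading term 1: no divisor's leading term divides it; move 1 to the remainder.
  remainder 1 ≠ 0; add k_6 = 1 to the basis.

The other S-polynomials (S(h_2,h_3), S(h_1,k_4), S(h_2,k_4), S(h_3,k_4), S(h_1,k_5), S(h_2,k_5), S(h_3,k_5), S(h_1,k_6), S(h_2,k_6), S(h_3,k_6), S(k_4,k_6), S(k_5,k_6)) all reduce to 0 modulo the current basis, so we have a Gröbner basis.
Inter-reduce: drop elements whose leading term is divisible by another's, tail-reduce, and make monic.
Reduced Gröbner basis: {1}.

Since the reduced bases disagree, the two ideals are not the same.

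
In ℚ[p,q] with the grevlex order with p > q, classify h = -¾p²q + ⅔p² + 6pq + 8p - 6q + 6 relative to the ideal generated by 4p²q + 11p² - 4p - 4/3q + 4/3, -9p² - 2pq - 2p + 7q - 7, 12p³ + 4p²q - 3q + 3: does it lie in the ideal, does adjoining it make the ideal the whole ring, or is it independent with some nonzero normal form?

-¾p²q + ⅔p² + 6pq + 8p - 6q + 6 lies in I (it reduces to 0).

First compute the reduced Gröbner basis of I by Buchberger's algorithm.
f_1 = 4p²q + 11p² - 4p - 4/3q + 4/3, LT = p²q.
f_2 = -9p² - 2pq - 2p + 7q - 7, LT = p².
f_3 = 12p³ + 4p²q - 3q + 3, LT = p³.

S(f_1,f_2): lcm = p²q. S = -2/9pq² + 11/4p² - 2/9pq + 7/9q² - p - 10/9q + ⅓.
  reduce S modulo (f_1, f_2, f_3):
  remainder -2/9pq² - ⅚pq + 7/9q² - 29/18p + 37/36q - 65/36 ≠ 0; add k_4 = -2/9pq² - ⅚pq + 7/9q² - 29/18p + 37/36q - 65/36 to the basis.

S(f_1,f_3): lcm = p³q. S = -⅓p²q² + 11/4p³ - p² - ⅓pq + ¼q² + ⅓p - ¼q.
  reduce S modulo (f_1, f_2, f_3, k_4):
  remainder 1307/648pq + 5/36q² - 619/648p - 2519/1296q + 2339/1296 ≠ 0; add k_5 = 1307/648pq + 5/36q² - 619/648p - 2519/1296q + 2339/1296 to the basis.

S(f_2,f_3): lcm = p³. S = -1/9p²q + 2/9p² - 7/9pq + 7/9p + ¼q - ¼.
  reduce S modulo (f_1, f_2, f_3, k_4, k_5):
  remainder 725/11763q² + 164/1307p - 11249/47052q + 2783/15684 ≠ 0; add k_6 = 725/11763q² + 164/1307p - 11249/47052q + 2783/15684 to the basis.

S(f_1,k_4): lcm = p²q². S = -p²q + 7/2pq² - 29/4p² + 29/8pq - ⅓q² - 65/8p + ⅓q.
  reduce S modulo (f_1, f_2, f_3, k_4, k_5, k_6):
  remainder -45659/725p + 461023/8700q - 461023/8700 ≠ 0; add k_7 = -45659/725p + 461023/8700q - 461023/8700 to the basis.

S(f_1,k_5): lcm = p²q. S = -90/1307pq² + 16853/5228p² + 2519/2614pq - 4953/2614p - ⅓q + ⅓.
  reduce S modulo (f_1, f_2, f_3, k_4, k_5, k_6, k_7):
  remainder 40487395/238705252q - 40487395/238705252 ≠ 0; add k_8 = 40487395/238705252q - 40487395/238705252 to the basis.

The other S-polynomials (S(f_2,k_4), S(f_3,k_4), S(f_2,k_5), S(f_3,k_5), S(k_4,k_5), S(f_1,k_6), S(f_2,k_6), S(f_3,k_6), S(k_4,k_6), S(k_5,k_6), S(f_1,k_7), S(f_2,k_7), S(f_3,k_7), S(k_4,k_7), S(k_5,k_7), S(k_6,k_7), S(f_1,k_8), S(f_2,k_8), S(f_3,k_8), S(k_4,k_8), S(k_5,k_8), S(k_6,k_8), S(k_7,k_8)) all reduce to 0 modulo the current basis, so we have a Gröbner basis.
Inter-reduce: drop elements whose leading term is divisible by another's, tail-reduce, and make monic.
Reduced Gröbner basis: {p, q - 1}.
Label its elements g_1 = p, g_2 = q - 1.

Reduce h = -¾p²q + ⅔p² + 6pq + 8p - 6q + 6 modulo G:
  leading term p²q: subtract (-¾pq)·g_1 from -¾p²q + ⅔p² + 6pq + 8p - 6q + 6 → ⅔p² + 6pq + 8p - 6q + 6
  leading term p²: subtract (⅔p)·g_1 from ⅔p² + 6pq + 8p - 6q + 6 → 6pq + 8p - 6q + 6
  leading term pq: subtract (6q)·g_1 from 6pq + 8p - 6q + 6 → 8p - 6q + 6
  leading term p: subtract (8)·g_1 from 8p - 6q + 6 → -6q + 6
  leading term q: subtract (-6)·g_2 from -6q + 6 → 0
  normal form = 0.
Since the normal form is 0, h ∈ I.

The remainder on division by a Gröbner basis is unique — it is the normal form.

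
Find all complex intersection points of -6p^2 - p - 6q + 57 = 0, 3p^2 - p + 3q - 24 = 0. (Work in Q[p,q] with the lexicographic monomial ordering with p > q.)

Compute a lex Gröbner basis by Buchberger's algorithm.
f_1 = -6p^2 - p - 6q + 57, LT = p^2.
f_2 = 3p^2 - p + 3q - 24, LT = p^2.

S(f_1,f_2): lcm = p^2. S = 1/2p - 3/2.
  reduce S modulo (f_1, f_2):
  remainder 1/2p - 3/2 ≠ 0; add h_3 = 1/2p - 3/2 to the basis.

S(f_1,h_3): lcm = p^2. S = 19/6p + q - 19/2.
  reduce S modulo (f_1, f_2, h_3):
  remainder q ≠ 0; add h_4 = q to the basis.

The other S-polynomials (S(f_2,h_3), S(f_1,h_4), S(f_2,h_4), S(h_3,h_4)) all reduce to 0 modulo the current basis, so we have a Gröbner basis.
Inter-reduce: drop elements whose leading term is divisible by another's, tail-reduce, and make monic.
Reduced Gröbner basis: {p - 3, q}.

Elimination: the polynomial q lies in the elimination ideal for q, so q ∈ {0}. For each such q, the remaining basis elements (now univariate) give the rest of the solution.
  q = 0: the earlier basis element becomes p - 3 = 0, giving p = 3 — point (3, 0).

{(3, 0)}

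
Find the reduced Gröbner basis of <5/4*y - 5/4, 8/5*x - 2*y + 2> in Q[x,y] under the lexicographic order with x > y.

f_1 = 5/4*y - 5/4, LT = y.
f_2 = 8/5*x - 2*y + 2, LT = x.

The S-polynomials (S(f_1,f_2)) all reduce to 0 modulo the current basis, so we have a Gröbner basis.

G = {x, y - 1}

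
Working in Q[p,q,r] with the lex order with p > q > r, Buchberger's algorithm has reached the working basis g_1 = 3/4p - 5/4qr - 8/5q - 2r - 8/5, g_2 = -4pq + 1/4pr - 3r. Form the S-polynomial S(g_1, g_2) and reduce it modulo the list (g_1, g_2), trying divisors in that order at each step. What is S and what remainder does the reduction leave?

lcm(LM(g_1), LM(g_2)) = pq.
S = (lcm/LT(g_1))·g_1 − (lcm/LT(g_2))·g_2 = 1/16pr - 5/3q^2r - 32/15q^2 - 8/3qr - 32/15q - 3/4r.
Reduce S modulo (g_1, g_2) in that order:
  leading term pr: subtract (1/12r)·g_1 from 1/16pr - 5/3q^2r - 32/15q^2 - 8/3qr - 32/15q - 3/4r → -5/3q^2r - 32/15q^2 + 5/48qr^2 - 38/15qr - 32/15q + 1/6r^2 - 37/60r
  leading term q^2r: no divisor's leading term divides it; move -5/3q^2r to the remainder.
  leading term q^2: no divisor's leading term divides it; move -32/15q^2 to the remainder.
  leading term qr^2: no divisor's leading term divides it; move 5/48qr^2 to the remainder.
  leading term qr: no divisor's leading term divides it; move -38/15qr to the remainder.
  leading term q: no divisor's leading term divides it; move -32/15q to the remainder.
  leading term r^2: no divisor's leading term divides it; move 1/6r^2 to the remainder.
  leading term r: no divisor's leading term divides it; move -37/60r to the remainder.
The remainder -5/3q^2r - 32/15q^2 + 5/48qr^2 - 38/15qr - 32/15q + 1/6r^2 - 37/60r is nonzero, so it would be added as the next basis element.

S(g_1, g_2) = 1/16pr - 5/3q^2r - 32/15q^2 - 8/3qr - 32/15q - 3/4r; remainder on division = -5/3q^2r - 32/15q^2 + 5/48qr^2 - 38/15qr - 32/15q + 1/6r^2 - 37/60r.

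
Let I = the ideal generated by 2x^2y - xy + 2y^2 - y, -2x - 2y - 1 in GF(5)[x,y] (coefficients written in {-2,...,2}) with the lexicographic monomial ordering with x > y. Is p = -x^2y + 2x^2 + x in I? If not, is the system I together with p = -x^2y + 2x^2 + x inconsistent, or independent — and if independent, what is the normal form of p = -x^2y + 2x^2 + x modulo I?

First compute the reduced Gröbner basis of I by Buchberger's algorithm.
f_1 = 2x^2y - xy + 2y^2 - y, LT = x^2y.
f_2 = -2x - 2y - 1, LT = x.

S(f_1,f_2): lcm = x^2y. S = -xy^2 - xy + y^2 + 2y.
  reduce S modulo (f_1, f_2):
  remainder y^3 ≠ 0; add h_3 = y^3 to the basis.

The other S-polynomials (S(f_1,h_3), S(f_2,h_3)) all reduce to 0 modulo the current basis, so we have a Gröbner basis.
Inter-reduce: drop elements whose leading term is divisible by another's, tail-reduce, and make monic.
Reduced Gröbner basis: {x + y - 2, y^3}.
Label its elements g_1 = x + y - 2, g_2 = y^3.

Reduce p = -x^2y + 2x^2 + x modulo G:
  leading term x^2y: subtract (-xy)·g_1 from -x^2y + 2x^2 + x → 2x^2 + xy^2 - 2xy + x
  leading term x^2: subtract (2x)·g_1 from 2x^2 + xy^2 - 2xy + x → xy^2 + xy
  leading term xy^2: subtract (y^2)·g_1 from xy^2 + xy → xy - y^3 + 2y^2
  leading term xy: subtract (y)·g_1 from xy - y^3 + 2y^2 → -y^3 + y^2 + 2y
  leading term y^3: subtract (-1)·g_2 from -y^3 + y^2 + 2y → y^2 + 2y
  leading term y^2: no divisor's leading term divides it; move y^2 to the remainder.
  leading term y: no divisor's leading term divides it; move 2y to the remainder.
  normal form = y^2 + 2y.
The normal form is nonzero, so p ∉ I. Since p minus its normal form lies in I, I + (p) = I + (r) where r = y^2 + 2y; decide whether this ideal is the whole ring.
Run Buchberger on G together with r (pairs among the g_i already reduce to 0 since G is a Gröbner basis):
g_1 = x + y - 2, LT = x.
g_2 = y^3, LT = y^3.
r = y^2 + 2y, LT = y^2.

S(g_2,r): lcm = y^3. S = -2y^2.
  reduce S modulo (g_1, g_2, r):
  remainder -y ≠ 0; add m_4 = -y to the basis.

The other S-polynomials (S(g_1,g_2), S(g_1,r), S(g_1,m_4), S(g_2,m_4), S(r,m_4)) all reduce to 0 modulo the current basis, so we have a Gröbner basis.
Inter-reduce: drop elements whose leading term is divisible by another's, tail-reduce, and make monic.
Reduced Gröbner basis: {x - 2, y}.
The reduced Gröbner basis of I + (p) is {x - 2, y} ≠ {1}, a proper ideal, so the enlarged system stays consistent: p is independent of I, with normal form y^2 + 2y.

-x^2y + 2x^2 + x is independent of I; its normal form modulo I is y^2 + 2y.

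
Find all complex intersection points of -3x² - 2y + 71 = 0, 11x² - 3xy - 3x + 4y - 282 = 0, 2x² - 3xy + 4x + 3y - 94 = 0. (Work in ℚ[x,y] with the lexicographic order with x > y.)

{(5, -2)}

Compute a lex Gröbner basis by Buchberger's algorithm.
f_1 = -3x² - 2y + 71, LT = x².
f_2 = 11x² - 3xy - 3x + 4y - 282, LT = x².
f_3 = 2x² - 3xy + 4x + 3y - 94, LT = x².

S(f_1,f_2): lcm = x². S = 3/11xy + 3/11x + 10/33y + 65/33.
  leading term xy: no divisor's leading term divides it; move 3/11xy to the remainder.
  leading term x: no divisor's leading term divides it; move 3/11x to the remainder.
  leading term y: no divisor's leading term divides it; move 10/33y to the remainder.
  leading term 1: no divisor's leading term divides it; move 65/33 to the remainder.
  remainder 3/11xy + 3/11x + 10/33y + 65/33 ≠ 0; add h_4 = 3/11xy + 3/11x + 10/33y + 65/33 to the basis.

S(f_1,f_3): lcm = x². S = 3/2xy - 2x - ⅚y + 70/3.
  leading term xy: subtract (11/2)·h_4 from 3/2xy - 2x - ⅚y + 70/3 → -7/2x - 5/2y + 25/2
  leading term x: no divisor's leading term divides it; move -7/2x to the remainder.
  leading term y: no divisor's leading term divides it; move -5/2y to the remainder.
  leading term 1: no divisor's leading term divides it; move 25/2 to the remainder.
  remainder -7/2x - 5/2y + 25/2 ≠ 0; add h_5 = -7/2x - 5/2y + 25/2 to the basis.

S(f_1,h_4): lcm = x²y. S = -x² - 10/9xy - 65/9x + ⅔y² - 71/3y.
  leading term x²: subtract (⅓)·f_1 from -x² - 10/9xy - 65/9x + ⅔y² - 71/3y → -10/9xy - 65/9x + ⅔y² - 23y - 71/3
  leading term xy: subtract (-110/27)·h_4 from -10/9xy - 65/9x + ⅔y² - 23y - 71/3 → -55/9x + ⅔y² - 1763/81y - 1267/81
  leading term x: subtract (110/63)·h_5 from -55/9x + ⅔y² - 1763/81y - 1267/81 → ⅔y² - 9866/567y - 21244/567
  leading term y²: no divisor's leading term divides it; move ⅔y² to the remainder.
  leading term y: no divisor's leading term divides it; move -9866/567y to the remainder.
  leading term 1: no divisor's leading term divides it; move -21244/567 to the remainder.
  remainder ⅔y² - 9866/567y - 21244/567 ≠ 0; add h_6 = ⅔y² - 9866/567y - 21244/567 to the basis.

S(f_3,h_4): lcm = x²y. S = -x² - 3/2xy² + 8/9xy - 65/9x + 3/2y² - 47y.
  leading term x²: subtract (⅓)·f_1 from -x² - 3/2xy² + 8/9xy - 65/9x + 3/2y² - 47y → -3/2xy² + 8/9xy - 65/9x + 3/2y² - 139/3y - 71/3
  leading term xy²: subtract (-11/2y)·h_4 from -3/2xy² + 8/9xy - 65/9x + 3/2y² - 139/3y - 71/3 → 43/18xy - 65/9x + 19/6y² - 71/2y - 71/3
  leading term xy: subtract (473/54)·h_4 from 43/18xy - 65/9x + 19/6y² - 71/2y - 71/3 → -173/18x + 19/6y² - 6181/162y - 6629/162
  leading term x: subtract (173/63)·h_5 from -173/18x + 19/6y² - 6181/162y - 6629/162 → 19/6y² - 17741/567y - 42664/567
  leading term y²: subtract (19/4)·h_6 from 19/6y² - 17741/567y - 42664/567 → 19415/378y + 19415/189
  leading term y: no divisor's leading term divides it; move 19415/378y to the remainder.
  leading term 1: no divisor's leading term divides it; move 19415/189 to the remainder.
  remainder 19415/378y + 19415/189 ≠ 0; add h_7 = 19415/378y + 19415/189 to the basis.

The other S-polynomials (S(f_2,f_3), S(f_2,h_4), S(f_1,h_5), S(f_2,h_5), S(f_3,h_5), S(h_4,h_5), S(f_1,h_6), S(f_2,h_6), S(f_3,h_6), S(h_4,h_6), S(h_5,h_6), S(f_1,h_7), S(f_2,h_7), S(f_3,h_7), S(h_4,h_7), S(h_5,h_7), S(h_6,h_7)) all reduce to 0 modulo the current basis, so we have a Gröbner basis.
Inter-reduce: drop elements whose leading term is divisible by another's, tail-reduce, and make monic.
Reduced Gröbner basis: {x - 5, y + 2}.

A lex Gröbner basis eliminates variables successively. Here y + 2 depends only on y, with roots {-2}; lifting each root through the earlier basis elements recovers the full solutions.
  y = -2: the earlier basis element becomes x - 5 = 0, giving x = 5 — point (5, -2).
Substituting each solution back into the original system confirms all equations vanish.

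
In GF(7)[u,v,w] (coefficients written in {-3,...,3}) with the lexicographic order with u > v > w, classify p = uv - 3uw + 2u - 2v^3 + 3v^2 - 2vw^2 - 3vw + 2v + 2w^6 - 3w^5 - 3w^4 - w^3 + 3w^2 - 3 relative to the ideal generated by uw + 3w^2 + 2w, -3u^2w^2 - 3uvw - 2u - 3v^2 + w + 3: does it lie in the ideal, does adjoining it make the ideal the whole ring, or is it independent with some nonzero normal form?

uv - 3uw + 2u - 2v^3 + 3v^2 - 2vw^2 - 3vw + 2v + 2w^6 - 3w^5 - 3w^4 - w^3 + 3w^2 - 3 lies in I (it reduces to 0).

First compute the reduced Gröbner basis of I by Buchberger's algorithm.
f_1 = uw + 3w^2 + 2w, LT = uw.
f_2 = -3u^2w^2 - 3uvw - 2u - 3v^2 + w + 3, LT = u^2w^2.

S(f_1,f_2): lcm = u^2w^2. S = -uvw + 3uw^3 + 2uw^2 - 3u - v^2 - 2w + 1.
  leading term uvw: subtract (-v)·f_1 from -uvw + 3uw^3 + 2uw^2 - 3u - v^2 - 2w + 1 → 3uw^3 + 2uw^2 - 3u - v^2 + 3vw^2 + 2vw - 2w + 1
  leading term uw^3: subtract (3w^2)·f_1 from 3uw^3 + 2uw^2 - 3u - v^2 + 3vw^2 + 2vw - 2w + 1 → 2uw^2 - 3u - v^2 + 3vw^2 + 2vw - 2w^4 + w^3 - 2w + 1
  leading term uw^2: subtract (2w)·f_1 from 2uw^2 - 3u - v^2 + 3vw^2 + 2vw - 2w^4 + w^3 - 2w + 1 → -3u - v^2 + 3vw^2 + 2vw - 2w^4 + 2w^3 + 3w^2 - 2w + 1
  leading term u: no divisor's leading term divides it; move -3u to the remainder.
  leading term v^2: no divisor's leading term divides it; move -v^2 to the remainder.
  leading term vw^2: no divisor's leading term divides it; move 3vw^2 to the remainder.
  leading term vw: no divisor's leading term divides it; move 2vw to the remainder.
  leading term w^4: no divisor's leading term divides it; move -2w^4 to the remainder.
  leading term w^3: no divisor's leading term divides it; move 2w^3 to the remainder.
  leading term w^2: no divisor's leading term divides it; move 3w^2 to the remainder.
  leading term w: no divisor's leading term divides it; move -2w to the remainder.
  leading term 1: no divisor's leading term divides it; move 1 to the remainder.
  remainder -3u - v^2 + 3vw^2 + 2vw - 2w^4 + 2w^3 + 3w^2 - 2w + 1 ≠ 0; add h_3 = -3u - v^2 + 3vw^2 + 2vw - 2w^4 + 2w^3 + 3w^2 - 2w + 1 to the basis.

S(f_1,h_3): lcm = uw. S = 2v^2w + vw^3 + 3vw^2 - 3w^5 + 3w^4 + w^3.
  leading term v^2w: no divisor's leading term divides it; move 2v^2w to the remainder.
  leading term vw^3: no divisor's leading term divides it; move vw^3 to the remainder.
  leading term vw^2: no divisor's leading term divides it; move 3vw^2 to the remainder.
  leading term w^5: no divisor's leading term divides it; move -3w^5 to the remainder.
  leading term w^4: no divisor's leading term divides it; move 3w^4 to the remainder.
  leading term w^3: no divisor's leading term divides it; move w^3 to the remainder.
  remainder 2v^2w + vw^3 + 3vw^2 - 3w^5 + 3w^4 + w^3 ≠ 0; add h_4 = 2v^2w + vw^3 + 3vw^2 - 3w^5 + 3w^4 + w^3 to the basis.

The other S-polynomials (S(f_2,h_3), S(f_1,h_4), S(f_2,h_4), S(h_3,h_4)) all reduce to 0 modulo the current basis, so we have a Gröbner basis.
Inter-reduce: drop elements whose leading term is divisible by another's, tail-reduce, and make monic.
Reduced Gröbner basis: {u - 2v^2 - vw^2 - 3vw + 3w^4 - 3w^3 - w^2 + 3w + 2, v^2w - 3vw^3 - 2vw^2 + 2w^5 - 2w^4 - 3w^3}.
Label its elements g_1 = u - 2v^2 - vw^2 - 3vw + 3w^4 - 3w^3 - w^2 + 3w + 2, g_2 = v^2w - 3vw^3 - 2vw^2 + 2w^5 - 2w^4 - 3w^3.

Reduce p = uv - 3uw + 2u - 2v^3 + 3v^2 - 2vw^2 - 3vw + 2v + 2w^6 - 3w^5 - 3w^4 - w^3 + 3w^2 - 3 modulo G:
  leading term uv: subtract (v)·g_1 from uv - 3uw + 2u - 2v^3 + 3v^2 - 2vw^2 - 3vw + 2v + 2w^6 - 3w^5 - 3w^4 - w^3 + 3w^2 - 3 → -3uw + 2u + v^2w^2 + 3v^2w + 3v^2 - 3vw^4 + 3vw^3 - vw^2 + vw + 2w^6 - 3w^5 - 3w^4 - w^3 + 3w^2 - 3
  leading term uw: subtract (-3w)·g_1 from -3uw + 2u + v^2w^2 + 3v^2w + 3v^2 - 3vw^4 + 3vw^3 - vw^2 + vw + 2w^6 - 3w^5 - 3w^4 - w^3 + 3w^2 - 3 → 2u + v^2w^2 - 3v^2w + 3v^2 - 3vw^4 - 3vw^2 + vw + 2w^6 - w^5 + 2w^4 + 3w^3 - 2w^2 - w - 3
  leading term u: subtract (2)·g_1 from 2u + v^2w^2 - 3v^2w + 3v^2 - 3vw^4 - 3vw^2 + vw + 2w^6 - w^5 + 2w^4 + 3w^3 - 2w^2 - w - 3 → v^2w^2 - 3v^2w - 3vw^4 - vw^2 + 2w^6 - w^5 + 3w^4 + 2w^3
  leading term v^2w^2: subtract (w)·g_2 from v^2w^2 - 3v^2w - 3vw^4 - vw^2 + 2w^6 - w^5 + 3w^4 + 2w^3 → -3v^2w + 2vw^3 - vw^2 + w^5 - w^4 + 2w^3
  leading term v^2w: subtract (-3)·g_2 from -3v^2w + 2vw^3 - vw^2 + w^5 - w^4 + 2w^3 → 0
  normal form = 0.
Since the normal form is 0, p ∈ I.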